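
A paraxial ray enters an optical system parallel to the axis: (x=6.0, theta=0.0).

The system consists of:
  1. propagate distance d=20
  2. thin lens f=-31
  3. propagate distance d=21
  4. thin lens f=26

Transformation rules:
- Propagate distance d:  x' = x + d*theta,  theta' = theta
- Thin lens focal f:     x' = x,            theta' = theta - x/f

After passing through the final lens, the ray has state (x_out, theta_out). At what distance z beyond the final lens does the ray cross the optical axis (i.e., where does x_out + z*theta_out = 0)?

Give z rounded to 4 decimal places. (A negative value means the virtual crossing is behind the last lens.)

Initial: x=6.0000 theta=0.0000
After 1 (propagate distance d=20): x=6.0000 theta=0.0000
After 2 (thin lens f=-31): x=6.0000 theta=6/31 (≈0.1935)
After 3 (propagate distance d=21): x=312/31 (≈10.0645) theta=6/31 (≈0.1935)
After 4 (thin lens f=26): x=312/31 (≈10.0645) theta=-6/31 (≈-0.1935)
z_focus = -x_out/theta_out = -(312/31)/(-6/31) = 52.0000
Rounded to 4 decimal places: z = 52.0000

Answer: 52.0000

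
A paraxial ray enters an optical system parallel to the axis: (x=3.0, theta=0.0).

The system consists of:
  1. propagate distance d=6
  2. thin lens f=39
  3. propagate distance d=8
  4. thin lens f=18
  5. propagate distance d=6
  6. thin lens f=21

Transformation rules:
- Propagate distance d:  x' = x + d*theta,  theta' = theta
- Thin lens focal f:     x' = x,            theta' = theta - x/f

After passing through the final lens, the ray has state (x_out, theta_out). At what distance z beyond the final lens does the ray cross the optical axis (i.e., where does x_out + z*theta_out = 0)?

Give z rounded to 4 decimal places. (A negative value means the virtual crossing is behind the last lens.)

Initial: x=3.0000 theta=0.0000
After 1 (propagate distance d=6): x=3.0000 theta=0.0000
After 2 (thin lens f=39): x=3.0000 theta=-1/13 (≈-0.0769)
After 3 (propagate distance d=8): x=31/13 (≈2.3846) theta=-1/13 (≈-0.0769)
After 4 (thin lens f=18): x=31/13 (≈2.3846) theta=-49/234 (≈-0.2094)
After 5 (propagate distance d=6): x=44/39 (≈1.1282) theta=-49/234 (≈-0.2094)
After 6 (thin lens f=21): x=44/39 (≈1.1282) theta=-431/1638 (≈-0.2631)
z_focus = -x_out/theta_out = -(44/39)/(-431/1638) = 1848/431 ≈ 4.2877
Rounded to 4 decimal places: z = 4.2877

Answer: 4.2877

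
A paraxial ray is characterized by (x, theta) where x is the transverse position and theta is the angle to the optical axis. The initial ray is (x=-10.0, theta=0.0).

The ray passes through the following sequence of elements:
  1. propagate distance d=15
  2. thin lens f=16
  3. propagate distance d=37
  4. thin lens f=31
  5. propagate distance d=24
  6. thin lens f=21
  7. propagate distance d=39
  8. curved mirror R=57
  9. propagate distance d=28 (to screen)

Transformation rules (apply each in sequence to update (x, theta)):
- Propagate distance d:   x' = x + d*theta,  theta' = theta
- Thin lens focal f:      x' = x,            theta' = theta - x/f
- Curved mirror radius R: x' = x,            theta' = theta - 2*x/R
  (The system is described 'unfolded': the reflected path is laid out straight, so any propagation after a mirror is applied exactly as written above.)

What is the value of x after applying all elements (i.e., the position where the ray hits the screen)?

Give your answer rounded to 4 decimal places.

Answer: -18.4386

Derivation:
Initial: x=-10.0000 theta=0.0000
After 1 (propagate distance d=15): x=-10.0000 theta=0.0000
After 2 (thin lens f=16): x=-10.0000 theta=0.6250
After 3 (propagate distance d=37): x=13.1250 theta=0.6250
After 4 (thin lens f=31): x=13.1250 theta=25/124 (≈0.2016)
After 5 (propagate distance d=24): x=4455/248 (≈17.9637) theta=25/124 (≈0.2016)
After 6 (thin lens f=21): x=4455/248 (≈17.9637) theta=-1135/1736 (≈-0.6538)
After 7 (propagate distance d=39): x=-1635/217 (≈-7.5346) theta=-1135/1736 (≈-0.6538)
After 8 (curved mirror R=57): x=-1635/217 (≈-7.5346) theta=-1835/4712 (≈-0.3894)
After 9 (propagate distance d=28 (to screen)): x=-152045/8246 (≈-18.4386) theta=-1835/4712 (≈-0.3894)
Rounded to 4 decimal places: x = -18.4386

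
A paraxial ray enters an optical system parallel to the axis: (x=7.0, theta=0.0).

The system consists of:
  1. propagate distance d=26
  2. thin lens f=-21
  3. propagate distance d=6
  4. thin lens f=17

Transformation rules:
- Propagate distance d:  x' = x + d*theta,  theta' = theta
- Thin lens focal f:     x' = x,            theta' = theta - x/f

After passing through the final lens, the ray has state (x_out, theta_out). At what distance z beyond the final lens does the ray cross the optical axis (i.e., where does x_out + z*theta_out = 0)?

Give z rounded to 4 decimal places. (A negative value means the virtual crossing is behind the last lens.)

Answer: 45.9000

Derivation:
Initial: x=7.0000 theta=0.0000
After 1 (propagate distance d=26): x=7.0000 theta=0.0000
After 2 (thin lens f=-21): x=7.0000 theta=1/3 (≈0.3333)
After 3 (propagate distance d=6): x=9.0000 theta=1/3 (≈0.3333)
After 4 (thin lens f=17): x=9.0000 theta=-10/51 (≈-0.1961)
z_focus = -x_out/theta_out = -(9.0000)/(-10/51) = 45.9000
Rounded to 4 decimal places: z = 45.9000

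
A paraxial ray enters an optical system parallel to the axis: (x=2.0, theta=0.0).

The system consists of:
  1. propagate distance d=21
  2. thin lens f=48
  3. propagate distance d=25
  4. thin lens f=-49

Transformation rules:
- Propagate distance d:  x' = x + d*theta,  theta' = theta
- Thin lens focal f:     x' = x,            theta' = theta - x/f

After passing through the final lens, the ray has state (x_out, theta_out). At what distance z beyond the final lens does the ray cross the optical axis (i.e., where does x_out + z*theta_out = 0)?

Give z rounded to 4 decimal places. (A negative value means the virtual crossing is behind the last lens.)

Initial: x=2.0000 theta=0.0000
After 1 (propagate distance d=21): x=2.0000 theta=0.0000
After 2 (thin lens f=48): x=2.0000 theta=-1/24 (≈-0.0417)
After 3 (propagate distance d=25): x=23/24 (≈0.9583) theta=-1/24 (≈-0.0417)
After 4 (thin lens f=-49): x=23/24 (≈0.9583) theta=-13/588 (≈-0.0221)
z_focus = -x_out/theta_out = -(23/24)/(-13/588) = 1127/26 ≈ 43.3462
Rounded to 4 decimal places: z = 43.3462

Answer: 43.3462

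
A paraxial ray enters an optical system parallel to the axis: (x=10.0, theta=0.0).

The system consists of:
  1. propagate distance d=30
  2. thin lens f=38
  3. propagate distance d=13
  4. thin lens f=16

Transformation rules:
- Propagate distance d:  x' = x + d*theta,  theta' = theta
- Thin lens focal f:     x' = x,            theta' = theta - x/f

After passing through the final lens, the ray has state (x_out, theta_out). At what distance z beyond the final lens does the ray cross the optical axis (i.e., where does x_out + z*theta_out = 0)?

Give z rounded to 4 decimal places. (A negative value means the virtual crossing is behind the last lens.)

Answer: 9.7561

Derivation:
Initial: x=10.0000 theta=0.0000
After 1 (propagate distance d=30): x=10.0000 theta=0.0000
After 2 (thin lens f=38): x=10.0000 theta=-5/19 (≈-0.2632)
After 3 (propagate distance d=13): x=125/19 (≈6.5789) theta=-5/19 (≈-0.2632)
After 4 (thin lens f=16): x=125/19 (≈6.5789) theta=-205/304 (≈-0.6743)
z_focus = -x_out/theta_out = -(125/19)/(-205/304) = 400/41 ≈ 9.7561
Rounded to 4 decimal places: z = 9.7561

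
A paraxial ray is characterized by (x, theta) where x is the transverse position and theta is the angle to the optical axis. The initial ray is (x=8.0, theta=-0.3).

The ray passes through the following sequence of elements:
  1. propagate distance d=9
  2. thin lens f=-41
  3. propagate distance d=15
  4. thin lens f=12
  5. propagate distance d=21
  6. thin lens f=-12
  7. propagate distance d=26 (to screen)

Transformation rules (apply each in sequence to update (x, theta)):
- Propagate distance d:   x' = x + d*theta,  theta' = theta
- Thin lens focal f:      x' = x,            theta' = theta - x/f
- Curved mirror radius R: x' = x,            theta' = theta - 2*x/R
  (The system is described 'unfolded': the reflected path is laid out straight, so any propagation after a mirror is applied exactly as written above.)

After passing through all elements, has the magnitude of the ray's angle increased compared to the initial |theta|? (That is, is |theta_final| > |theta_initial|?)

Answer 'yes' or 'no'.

Initial: x=8.0000 theta=-0.3000
After 1 (propagate distance d=9): x=5.3000 theta=-0.3000
After 2 (thin lens f=-41): x=5.3000 theta=-7/41 (≈-0.1707)
After 3 (propagate distance d=15): x=1123/410 (≈2.7390) theta=-7/41 (≈-0.1707)
After 4 (thin lens f=12): x=1123/410 (≈2.7390) theta=-1963/4920 (≈-0.3990)
After 5 (propagate distance d=21): x=-9249/1640 (≈-5.6396) theta=-1963/4920 (≈-0.3990)
After 6 (thin lens f=-12): x=-9249/1640 (≈-5.6396) theta=-17101/19680 (≈-0.8690)
After 7 (propagate distance d=26 (to screen)): x=-277807/9840 (≈-28.2324) theta=-17101/19680 (≈-0.8690)
|theta_initial|=0.3000 |theta_final|=17101/19680 (≈0.8690) -> increased

Answer: yes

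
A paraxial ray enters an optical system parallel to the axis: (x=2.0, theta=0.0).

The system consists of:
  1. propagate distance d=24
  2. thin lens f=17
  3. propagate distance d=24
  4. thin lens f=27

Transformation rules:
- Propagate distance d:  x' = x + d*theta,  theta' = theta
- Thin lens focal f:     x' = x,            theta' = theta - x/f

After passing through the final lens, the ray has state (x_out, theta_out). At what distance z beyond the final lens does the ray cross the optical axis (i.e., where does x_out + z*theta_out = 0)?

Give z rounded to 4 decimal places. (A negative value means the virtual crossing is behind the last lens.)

Answer: -9.4500

Derivation:
Initial: x=2.0000 theta=0.0000
After 1 (propagate distance d=24): x=2.0000 theta=0.0000
After 2 (thin lens f=17): x=2.0000 theta=-2/17 (≈-0.1176)
After 3 (propagate distance d=24): x=-14/17 (≈-0.8235) theta=-2/17 (≈-0.1176)
After 4 (thin lens f=27): x=-14/17 (≈-0.8235) theta=-40/459 (≈-0.0871)
z_focus = -x_out/theta_out = -(-14/17)/(-40/459) = -9.4500
Rounded to 4 decimal places: z = -9.4500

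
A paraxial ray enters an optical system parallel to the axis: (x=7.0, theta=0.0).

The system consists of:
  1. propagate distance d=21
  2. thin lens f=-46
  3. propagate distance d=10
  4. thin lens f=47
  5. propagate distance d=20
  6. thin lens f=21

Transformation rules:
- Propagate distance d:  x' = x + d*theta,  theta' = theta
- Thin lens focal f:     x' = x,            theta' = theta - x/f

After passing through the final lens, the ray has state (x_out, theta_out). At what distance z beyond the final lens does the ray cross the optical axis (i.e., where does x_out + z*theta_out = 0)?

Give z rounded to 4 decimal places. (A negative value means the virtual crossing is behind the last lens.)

Initial: x=7.0000 theta=0.0000
After 1 (propagate distance d=21): x=7.0000 theta=0.0000
After 2 (thin lens f=-46): x=7.0000 theta=7/46 (≈0.1522)
After 3 (propagate distance d=10): x=196/23 (≈8.5217) theta=7/46 (≈0.1522)
After 4 (thin lens f=47): x=196/23 (≈8.5217) theta=-63/2162 (≈-0.0291)
After 5 (propagate distance d=20): x=8582/1081 (≈7.9389) theta=-63/2162 (≈-0.0291)
After 6 (thin lens f=21): x=8582/1081 (≈7.9389) theta=-2641/6486 (≈-0.4072)
z_focus = -x_out/theta_out = -(8582/1081)/(-2641/6486) = 51492/2641 ≈ 19.4972
Rounded to 4 decimal places: z = 19.4972

Answer: 19.4972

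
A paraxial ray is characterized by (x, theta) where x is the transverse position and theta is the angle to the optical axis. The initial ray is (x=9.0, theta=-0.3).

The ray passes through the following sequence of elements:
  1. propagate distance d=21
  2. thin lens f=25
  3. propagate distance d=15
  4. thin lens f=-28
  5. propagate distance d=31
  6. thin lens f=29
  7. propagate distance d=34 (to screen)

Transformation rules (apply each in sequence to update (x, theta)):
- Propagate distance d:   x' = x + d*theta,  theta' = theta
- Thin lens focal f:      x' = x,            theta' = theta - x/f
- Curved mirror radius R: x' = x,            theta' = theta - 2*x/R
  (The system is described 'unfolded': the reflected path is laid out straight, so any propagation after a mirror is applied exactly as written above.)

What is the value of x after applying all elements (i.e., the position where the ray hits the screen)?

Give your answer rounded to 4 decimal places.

Initial: x=9.0000 theta=-0.3000
After 1 (propagate distance d=21): x=2.7000 theta=-0.3000
After 2 (thin lens f=25): x=2.7000 theta=-0.4080
After 3 (propagate distance d=15): x=-3.4200 theta=-0.4080
After 4 (thin lens f=-28): x=-3.4200 theta=-3711/7000 (≈-0.5301)
After 5 (propagate distance d=31): x=-138981/7000 (≈-19.8544) theta=-3711/7000 (≈-0.5301)
After 6 (thin lens f=29): x=-138981/7000 (≈-19.8544) theta=15681/101500 (≈0.1545)
After 7 (propagate distance d=34 (to screen)): x=-2964141/203000 (≈-14.6017) theta=15681/101500 (≈0.1545)
Rounded to 4 decimal places: x = -14.6017

Answer: -14.6017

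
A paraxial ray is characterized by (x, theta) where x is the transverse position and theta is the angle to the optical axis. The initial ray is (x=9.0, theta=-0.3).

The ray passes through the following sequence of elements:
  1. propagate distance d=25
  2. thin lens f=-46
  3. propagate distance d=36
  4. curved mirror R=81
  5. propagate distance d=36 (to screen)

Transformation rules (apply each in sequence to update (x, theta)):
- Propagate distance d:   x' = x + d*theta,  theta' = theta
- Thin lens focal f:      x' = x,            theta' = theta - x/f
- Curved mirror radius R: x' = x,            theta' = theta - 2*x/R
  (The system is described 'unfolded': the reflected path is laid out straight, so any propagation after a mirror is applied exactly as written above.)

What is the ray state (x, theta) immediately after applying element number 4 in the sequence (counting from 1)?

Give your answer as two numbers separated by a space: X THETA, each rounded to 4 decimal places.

Answer: -8.1261 -0.0667

Derivation:
Initial: x=9.0000 theta=-0.3000
After 1 (propagate distance d=25): x=1.5000 theta=-0.3000
After 2 (thin lens f=-46): x=1.5000 theta=-123/460 (≈-0.2674)
After 3 (propagate distance d=36): x=-1869/230 (≈-8.1261) theta=-123/460 (≈-0.2674)
After 4 (curved mirror R=81): x=-1869/230 (≈-8.1261) theta=-829/12420 (≈-0.0667)
Rounded to 4 decimal places: x = -8.1261, theta = -0.0667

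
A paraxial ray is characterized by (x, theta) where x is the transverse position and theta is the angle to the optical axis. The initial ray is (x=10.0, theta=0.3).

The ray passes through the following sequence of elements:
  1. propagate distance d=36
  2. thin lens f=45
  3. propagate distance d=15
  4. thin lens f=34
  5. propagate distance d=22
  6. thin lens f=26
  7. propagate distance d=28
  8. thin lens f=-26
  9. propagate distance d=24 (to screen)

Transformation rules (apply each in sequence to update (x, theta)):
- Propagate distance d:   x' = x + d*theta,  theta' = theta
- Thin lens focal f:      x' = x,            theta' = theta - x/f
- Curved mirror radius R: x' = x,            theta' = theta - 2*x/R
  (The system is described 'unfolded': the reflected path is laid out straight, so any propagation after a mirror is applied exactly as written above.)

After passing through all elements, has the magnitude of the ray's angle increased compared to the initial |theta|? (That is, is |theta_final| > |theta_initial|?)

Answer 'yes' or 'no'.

Initial: x=10.0000 theta=0.3000
After 1 (propagate distance d=36): x=20.8000 theta=0.3000
After 2 (thin lens f=45): x=20.8000 theta=-73/450 (≈-0.1622)
After 3 (propagate distance d=15): x=551/30 (≈18.3667) theta=-73/450 (≈-0.1622)
After 4 (thin lens f=34): x=551/30 (≈18.3667) theta=-10747/15300 (≈-0.7024)
After 5 (propagate distance d=22): x=11144/3825 (≈2.9135) theta=-10747/15300 (≈-0.7024)
After 6 (thin lens f=26): x=11144/3825 (≈2.9135) theta=-161999/198900 (≈-0.8145)
After 7 (propagate distance d=28): x=-329707/16575 (≈-19.8918) theta=-161999/198900 (≈-0.8145)
After 8 (thin lens f=-26): x=-329707/16575 (≈-19.8918) theta=-4084229/2585700 (≈-1.5795)
After 9 (propagate distance d=24 (to screen)): x=-12454649/215475 (≈-57.8009) theta=-4084229/2585700 (≈-1.5795)
|theta_initial|=0.3000 |theta_final|=4084229/2585700 (≈1.5795) -> increased

Answer: yes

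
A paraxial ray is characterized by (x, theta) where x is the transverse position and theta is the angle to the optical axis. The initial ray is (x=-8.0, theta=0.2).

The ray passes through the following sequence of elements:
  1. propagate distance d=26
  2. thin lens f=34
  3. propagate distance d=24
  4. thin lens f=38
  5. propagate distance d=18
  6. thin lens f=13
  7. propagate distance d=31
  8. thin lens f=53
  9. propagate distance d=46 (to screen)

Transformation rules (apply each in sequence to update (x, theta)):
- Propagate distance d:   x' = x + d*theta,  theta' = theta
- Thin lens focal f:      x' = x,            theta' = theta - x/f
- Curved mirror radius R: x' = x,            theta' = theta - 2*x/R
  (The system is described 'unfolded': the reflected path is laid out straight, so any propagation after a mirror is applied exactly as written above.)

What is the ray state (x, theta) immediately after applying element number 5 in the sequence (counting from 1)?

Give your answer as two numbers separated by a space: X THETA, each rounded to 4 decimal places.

Initial: x=-8.0000 theta=0.2000
After 1 (propagate distance d=26): x=-2.8000 theta=0.2000
After 2 (thin lens f=34): x=-2.8000 theta=24/85 (≈0.2824)
After 3 (propagate distance d=24): x=338/85 (≈3.9765) theta=24/85 (≈0.2824)
After 4 (thin lens f=38): x=338/85 (≈3.9765) theta=287/1615 (≈0.1777)
After 5 (propagate distance d=18): x=11588/1615 (≈7.1752) theta=287/1615 (≈0.1777)
Rounded to 4 decimal places: x = 7.1752, theta = 0.1777

Answer: 7.1752 0.1777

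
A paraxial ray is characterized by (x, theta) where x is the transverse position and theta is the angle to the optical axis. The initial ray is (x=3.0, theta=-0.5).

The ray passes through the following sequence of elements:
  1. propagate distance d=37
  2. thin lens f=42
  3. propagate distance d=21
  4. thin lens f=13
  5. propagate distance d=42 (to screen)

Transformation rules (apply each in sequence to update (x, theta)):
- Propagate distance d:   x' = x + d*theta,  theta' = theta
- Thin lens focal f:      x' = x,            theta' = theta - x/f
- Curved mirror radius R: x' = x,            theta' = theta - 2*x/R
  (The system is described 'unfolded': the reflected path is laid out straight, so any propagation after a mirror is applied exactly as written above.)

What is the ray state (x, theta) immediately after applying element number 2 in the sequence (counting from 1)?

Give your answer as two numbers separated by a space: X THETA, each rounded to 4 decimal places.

Answer: -15.5000 -0.1310

Derivation:
Initial: x=3.0000 theta=-0.5000
After 1 (propagate distance d=37): x=-15.5000 theta=-0.5000
After 2 (thin lens f=42): x=-15.5000 theta=-11/84 (≈-0.1310)
Rounded to 4 decimal places: x = -15.5000, theta = -0.1310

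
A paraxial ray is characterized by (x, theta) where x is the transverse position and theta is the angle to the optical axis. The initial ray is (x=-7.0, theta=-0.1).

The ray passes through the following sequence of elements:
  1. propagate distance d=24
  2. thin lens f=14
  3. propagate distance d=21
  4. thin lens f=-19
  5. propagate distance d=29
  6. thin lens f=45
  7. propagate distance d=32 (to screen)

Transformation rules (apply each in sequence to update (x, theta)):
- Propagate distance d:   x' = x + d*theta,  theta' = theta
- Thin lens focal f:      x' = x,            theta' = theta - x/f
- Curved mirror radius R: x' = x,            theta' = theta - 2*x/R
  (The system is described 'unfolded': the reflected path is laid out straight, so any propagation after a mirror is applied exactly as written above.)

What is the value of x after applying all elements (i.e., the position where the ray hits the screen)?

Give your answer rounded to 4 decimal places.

Initial: x=-7.0000 theta=-0.1000
After 1 (propagate distance d=24): x=-9.4000 theta=-0.1000
After 2 (thin lens f=14): x=-9.4000 theta=4/7 (≈0.5714)
After 3 (propagate distance d=21): x=2.6000 theta=4/7 (≈0.5714)
After 4 (thin lens f=-19): x=2.6000 theta=471/665 (≈0.7083)
After 5 (propagate distance d=29): x=15388/665 (≈23.1398) theta=471/665 (≈0.7083)
After 6 (thin lens f=45): x=15388/665 (≈23.1398) theta=5807/29925 (≈0.1941)
After 7 (propagate distance d=32 (to screen)): x=878284/29925 (≈29.3495) theta=5807/29925 (≈0.1941)
Rounded to 4 decimal places: x = 29.3495

Answer: 29.3495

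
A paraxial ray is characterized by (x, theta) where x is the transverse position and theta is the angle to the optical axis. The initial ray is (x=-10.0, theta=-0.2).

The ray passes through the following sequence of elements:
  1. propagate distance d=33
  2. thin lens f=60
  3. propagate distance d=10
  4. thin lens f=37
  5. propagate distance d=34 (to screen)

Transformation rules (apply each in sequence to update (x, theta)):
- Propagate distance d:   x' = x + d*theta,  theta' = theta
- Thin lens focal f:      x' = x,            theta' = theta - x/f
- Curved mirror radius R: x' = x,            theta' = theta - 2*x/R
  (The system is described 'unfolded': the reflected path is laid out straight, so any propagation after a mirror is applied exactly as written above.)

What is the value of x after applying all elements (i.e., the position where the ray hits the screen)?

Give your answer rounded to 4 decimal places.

Initial: x=-10.0000 theta=-0.2000
After 1 (propagate distance d=33): x=-16.6000 theta=-0.2000
After 2 (thin lens f=60): x=-16.6000 theta=23/300 (≈0.0767)
After 3 (propagate distance d=10): x=-95/6 (≈-15.8333) theta=23/300 (≈0.0767)
After 4 (thin lens f=37): x=-95/6 (≈-15.8333) theta=1867/3700 (≈0.5046)
After 5 (propagate distance d=34 (to screen)): x=3671/2775 (≈1.3229) theta=1867/3700 (≈0.5046)
Rounded to 4 decimal places: x = 1.3229

Answer: 1.3229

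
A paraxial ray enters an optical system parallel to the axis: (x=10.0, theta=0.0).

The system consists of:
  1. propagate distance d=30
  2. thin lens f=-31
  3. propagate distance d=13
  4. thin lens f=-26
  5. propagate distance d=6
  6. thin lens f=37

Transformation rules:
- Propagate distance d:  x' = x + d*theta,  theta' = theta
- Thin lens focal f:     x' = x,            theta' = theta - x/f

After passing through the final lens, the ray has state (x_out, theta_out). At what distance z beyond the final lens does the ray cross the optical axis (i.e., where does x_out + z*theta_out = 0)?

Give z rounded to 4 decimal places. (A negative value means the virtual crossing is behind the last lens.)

Answer: -56.4016

Derivation:
Initial: x=10.0000 theta=0.0000
After 1 (propagate distance d=30): x=10.0000 theta=0.0000
After 2 (thin lens f=-31): x=10.0000 theta=10/31 (≈0.3226)
After 3 (propagate distance d=13): x=440/31 (≈14.1935) theta=10/31 (≈0.3226)
After 4 (thin lens f=-26): x=440/31 (≈14.1935) theta=350/403 (≈0.8685)
After 5 (propagate distance d=6): x=7820/403 (≈19.4045) theta=350/403 (≈0.8685)
After 6 (thin lens f=37): x=7820/403 (≈19.4045) theta=5130/14911 (≈0.3440)
z_focus = -x_out/theta_out = -(7820/403)/(5130/14911) = -28934/513 ≈ -56.4016
Rounded to 4 decimal places: z = -56.4016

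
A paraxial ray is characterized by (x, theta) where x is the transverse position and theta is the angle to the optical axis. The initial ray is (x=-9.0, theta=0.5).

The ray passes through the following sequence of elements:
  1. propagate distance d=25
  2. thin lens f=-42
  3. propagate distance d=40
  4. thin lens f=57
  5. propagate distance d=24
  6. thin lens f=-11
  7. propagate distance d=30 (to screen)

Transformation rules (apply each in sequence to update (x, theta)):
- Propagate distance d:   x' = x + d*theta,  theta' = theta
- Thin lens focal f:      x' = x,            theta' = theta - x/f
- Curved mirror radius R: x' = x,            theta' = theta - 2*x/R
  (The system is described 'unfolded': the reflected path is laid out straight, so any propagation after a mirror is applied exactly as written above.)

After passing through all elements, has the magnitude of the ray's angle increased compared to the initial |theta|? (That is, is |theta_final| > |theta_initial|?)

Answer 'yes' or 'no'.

Answer: yes

Derivation:
Initial: x=-9.0000 theta=0.5000
After 1 (propagate distance d=25): x=3.5000 theta=0.5000
After 2 (thin lens f=-42): x=3.5000 theta=7/12 (≈0.5833)
After 3 (propagate distance d=40): x=161/6 (≈26.8333) theta=7/12 (≈0.5833)
After 4 (thin lens f=57): x=161/6 (≈26.8333) theta=77/684 (≈0.1126)
After 5 (propagate distance d=24): x=3367/114 (≈29.5351) theta=77/684 (≈0.1126)
After 6 (thin lens f=-11): x=3367/114 (≈29.5351) theta=21049/7524 (≈2.7976)
After 7 (propagate distance d=30 (to screen)): x=71141/627 (≈113.4625) theta=21049/7524 (≈2.7976)
|theta_initial|=0.5000 |theta_final|=21049/7524 (≈2.7976) -> increased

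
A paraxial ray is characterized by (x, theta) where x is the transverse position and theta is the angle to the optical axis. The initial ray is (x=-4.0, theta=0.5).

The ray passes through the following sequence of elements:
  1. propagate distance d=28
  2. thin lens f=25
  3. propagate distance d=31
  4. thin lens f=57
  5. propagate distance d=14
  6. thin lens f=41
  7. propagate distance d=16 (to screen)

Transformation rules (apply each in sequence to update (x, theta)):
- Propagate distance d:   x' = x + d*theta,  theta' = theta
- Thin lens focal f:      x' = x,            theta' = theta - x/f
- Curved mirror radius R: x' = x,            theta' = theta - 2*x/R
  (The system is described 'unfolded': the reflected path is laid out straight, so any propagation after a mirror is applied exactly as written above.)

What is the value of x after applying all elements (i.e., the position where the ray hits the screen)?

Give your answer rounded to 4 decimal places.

Initial: x=-4.0000 theta=0.5000
After 1 (propagate distance d=28): x=10.0000 theta=0.5000
After 2 (thin lens f=25): x=10.0000 theta=0.1000
After 3 (propagate distance d=31): x=13.1000 theta=0.1000
After 4 (thin lens f=57): x=13.1000 theta=-37/285 (≈-0.1298)
After 5 (propagate distance d=14): x=6431/570 (≈11.2825) theta=-37/285 (≈-0.1298)
After 6 (thin lens f=41): x=6431/570 (≈11.2825) theta=-631/1558 (≈-0.4050)
After 7 (propagate distance d=16 (to screen)): x=112231/23370 (≈4.8024) theta=-631/1558 (≈-0.4050)
Rounded to 4 decimal places: x = 4.8024

Answer: 4.8024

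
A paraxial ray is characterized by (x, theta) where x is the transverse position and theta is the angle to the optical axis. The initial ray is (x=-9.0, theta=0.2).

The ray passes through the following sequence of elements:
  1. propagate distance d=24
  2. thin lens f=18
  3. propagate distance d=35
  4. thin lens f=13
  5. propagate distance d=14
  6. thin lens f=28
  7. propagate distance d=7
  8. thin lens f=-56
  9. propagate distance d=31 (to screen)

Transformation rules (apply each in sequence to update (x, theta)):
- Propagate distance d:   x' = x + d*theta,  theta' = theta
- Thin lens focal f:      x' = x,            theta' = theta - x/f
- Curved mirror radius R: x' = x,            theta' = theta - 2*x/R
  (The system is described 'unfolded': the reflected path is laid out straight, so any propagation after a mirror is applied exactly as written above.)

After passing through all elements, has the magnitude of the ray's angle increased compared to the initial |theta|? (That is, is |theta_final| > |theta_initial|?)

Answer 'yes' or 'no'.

Answer: yes

Derivation:
Initial: x=-9.0000 theta=0.2000
After 1 (propagate distance d=24): x=-4.2000 theta=0.2000
After 2 (thin lens f=18): x=-4.2000 theta=13/30 (≈0.4333)
After 3 (propagate distance d=35): x=329/30 (≈10.9667) theta=13/30 (≈0.4333)
After 4 (thin lens f=13): x=329/30 (≈10.9667) theta=-16/39 (≈-0.4103)
After 5 (propagate distance d=14): x=679/130 (≈5.2231) theta=-16/39 (≈-0.4103)
After 6 (thin lens f=28): x=679/130 (≈5.2231) theta=-931/1560 (≈-0.5968)
After 7 (propagate distance d=7): x=1631/1560 (≈1.0455) theta=-931/1560 (≈-0.5968)
After 8 (thin lens f=-56): x=1631/1560 (≈1.0455) theta=-37/64 (≈-0.5781)
After 9 (propagate distance d=31 (to screen)): x=-210617/12480 (≈-16.8764) theta=-37/64 (≈-0.5781)
|theta_initial|=0.2000 |theta_final|=37/64 (≈0.5781) -> increased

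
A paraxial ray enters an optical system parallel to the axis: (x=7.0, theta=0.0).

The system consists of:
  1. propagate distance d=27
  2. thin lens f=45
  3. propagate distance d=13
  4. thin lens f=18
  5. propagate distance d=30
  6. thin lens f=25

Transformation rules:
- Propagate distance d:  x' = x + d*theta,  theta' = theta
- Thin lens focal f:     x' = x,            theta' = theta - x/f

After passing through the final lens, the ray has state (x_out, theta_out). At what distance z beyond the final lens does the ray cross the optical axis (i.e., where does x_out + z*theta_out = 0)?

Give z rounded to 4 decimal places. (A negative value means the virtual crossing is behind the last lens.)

Initial: x=7.0000 theta=0.0000
After 1 (propagate distance d=27): x=7.0000 theta=0.0000
After 2 (thin lens f=45): x=7.0000 theta=-7/45 (≈-0.1556)
After 3 (propagate distance d=13): x=224/45 (≈4.9778) theta=-7/45 (≈-0.1556)
After 4 (thin lens f=18): x=224/45 (≈4.9778) theta=-35/81 (≈-0.4321)
After 5 (propagate distance d=30): x=-1078/135 (≈-7.9852) theta=-35/81 (≈-0.4321)
After 6 (thin lens f=25): x=-1078/135 (≈-7.9852) theta=-1141/10125 (≈-0.1127)
z_focus = -x_out/theta_out = -(-1078/135)/(-1141/10125) = -11550/163 ≈ -70.8589
Rounded to 4 decimal places: z = -70.8589

Answer: -70.8589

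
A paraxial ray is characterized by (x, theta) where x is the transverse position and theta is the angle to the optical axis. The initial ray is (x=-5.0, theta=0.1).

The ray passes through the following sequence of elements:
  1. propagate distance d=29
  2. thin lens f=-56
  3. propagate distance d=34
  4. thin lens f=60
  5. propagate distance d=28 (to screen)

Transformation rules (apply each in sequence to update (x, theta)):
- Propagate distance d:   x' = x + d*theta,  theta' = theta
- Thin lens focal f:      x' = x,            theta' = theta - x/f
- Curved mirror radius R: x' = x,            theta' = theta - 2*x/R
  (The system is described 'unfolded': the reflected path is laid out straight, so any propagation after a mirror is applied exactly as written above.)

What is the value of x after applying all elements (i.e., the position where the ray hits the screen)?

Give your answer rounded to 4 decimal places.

Answer: 1.7633

Derivation:
Initial: x=-5.0000 theta=0.1000
After 1 (propagate distance d=29): x=-2.1000 theta=0.1000
After 2 (thin lens f=-56): x=-2.1000 theta=0.0625
After 3 (propagate distance d=34): x=0.0250 theta=0.0625
After 4 (thin lens f=60): x=0.0250 theta=149/2400 (≈0.0621)
After 5 (propagate distance d=28 (to screen)): x=529/300 (≈1.7633) theta=149/2400 (≈0.0621)
Rounded to 4 decimal places: x = 1.7633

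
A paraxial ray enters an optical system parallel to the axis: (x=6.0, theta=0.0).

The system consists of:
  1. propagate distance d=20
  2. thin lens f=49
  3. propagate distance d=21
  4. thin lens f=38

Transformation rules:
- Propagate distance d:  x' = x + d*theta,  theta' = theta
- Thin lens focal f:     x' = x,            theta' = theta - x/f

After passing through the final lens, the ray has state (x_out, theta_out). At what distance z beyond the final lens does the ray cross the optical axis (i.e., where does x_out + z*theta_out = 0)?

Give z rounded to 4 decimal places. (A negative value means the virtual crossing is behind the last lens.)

Initial: x=6.0000 theta=0.0000
After 1 (propagate distance d=20): x=6.0000 theta=0.0000
After 2 (thin lens f=49): x=6.0000 theta=-6/49 (≈-0.1224)
After 3 (propagate distance d=21): x=24/7 (≈3.4286) theta=-6/49 (≈-0.1224)
After 4 (thin lens f=38): x=24/7 (≈3.4286) theta=-198/931 (≈-0.2127)
z_focus = -x_out/theta_out = -(24/7)/(-198/931) = 532/33 ≈ 16.1212
Rounded to 4 decimal places: z = 16.1212

Answer: 16.1212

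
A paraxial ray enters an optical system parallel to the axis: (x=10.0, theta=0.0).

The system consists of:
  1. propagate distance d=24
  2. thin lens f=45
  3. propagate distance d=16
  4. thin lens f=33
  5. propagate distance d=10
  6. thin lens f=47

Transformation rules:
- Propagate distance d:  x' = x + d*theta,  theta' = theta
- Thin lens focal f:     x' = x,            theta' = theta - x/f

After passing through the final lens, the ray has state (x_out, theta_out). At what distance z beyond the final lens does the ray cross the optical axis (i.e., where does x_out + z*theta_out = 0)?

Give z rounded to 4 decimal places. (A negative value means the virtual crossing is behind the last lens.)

Initial: x=10.0000 theta=0.0000
After 1 (propagate distance d=24): x=10.0000 theta=0.0000
After 2 (thin lens f=45): x=10.0000 theta=-2/9 (≈-0.2222)
After 3 (propagate distance d=16): x=58/9 (≈6.4444) theta=-2/9 (≈-0.2222)
After 4 (thin lens f=33): x=58/9 (≈6.4444) theta=-124/297 (≈-0.4175)
After 5 (propagate distance d=10): x=674/297 (≈2.2694) theta=-124/297 (≈-0.4175)
After 6 (thin lens f=47): x=674/297 (≈2.2694) theta=-6502/13959 (≈-0.4658)
z_focus = -x_out/theta_out = -(674/297)/(-6502/13959) = 15839/3251 ≈ 4.8720
Rounded to 4 decimal places: z = 4.8720

Answer: 4.8720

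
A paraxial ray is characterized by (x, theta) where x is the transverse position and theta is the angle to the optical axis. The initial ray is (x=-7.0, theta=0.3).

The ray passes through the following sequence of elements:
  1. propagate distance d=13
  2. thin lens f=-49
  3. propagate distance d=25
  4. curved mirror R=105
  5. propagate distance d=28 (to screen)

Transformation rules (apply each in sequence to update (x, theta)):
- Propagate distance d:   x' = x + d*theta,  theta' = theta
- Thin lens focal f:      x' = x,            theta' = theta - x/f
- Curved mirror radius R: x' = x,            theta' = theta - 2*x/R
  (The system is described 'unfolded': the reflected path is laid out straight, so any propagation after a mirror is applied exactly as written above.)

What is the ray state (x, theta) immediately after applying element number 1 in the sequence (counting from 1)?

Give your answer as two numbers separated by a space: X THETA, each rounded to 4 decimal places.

Initial: x=-7.0000 theta=0.3000
After 1 (propagate distance d=13): x=-3.1000 theta=0.3000
Rounded to 4 decimal places: x = -3.1000, theta = 0.3000

Answer: -3.1000 0.3000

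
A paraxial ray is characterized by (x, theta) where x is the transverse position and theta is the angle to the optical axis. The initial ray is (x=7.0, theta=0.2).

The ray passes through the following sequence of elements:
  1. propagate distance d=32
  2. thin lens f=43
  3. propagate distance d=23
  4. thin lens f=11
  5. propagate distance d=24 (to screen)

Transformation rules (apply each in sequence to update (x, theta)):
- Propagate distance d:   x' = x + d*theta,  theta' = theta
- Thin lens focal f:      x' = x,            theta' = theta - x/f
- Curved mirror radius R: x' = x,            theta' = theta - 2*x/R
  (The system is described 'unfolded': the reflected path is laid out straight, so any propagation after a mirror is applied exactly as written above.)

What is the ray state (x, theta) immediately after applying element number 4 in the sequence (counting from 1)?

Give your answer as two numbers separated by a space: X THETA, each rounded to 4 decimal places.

Initial: x=7.0000 theta=0.2000
After 1 (propagate distance d=32): x=13.4000 theta=0.2000
After 2 (thin lens f=43): x=13.4000 theta=-24/215 (≈-0.1116)
After 3 (propagate distance d=23): x=2329/215 (≈10.8326) theta=-24/215 (≈-0.1116)
After 4 (thin lens f=11): x=2329/215 (≈10.8326) theta=-2593/2365 (≈-1.0964)
Rounded to 4 decimal places: x = 10.8326, theta = -1.0964

Answer: 10.8326 -1.0964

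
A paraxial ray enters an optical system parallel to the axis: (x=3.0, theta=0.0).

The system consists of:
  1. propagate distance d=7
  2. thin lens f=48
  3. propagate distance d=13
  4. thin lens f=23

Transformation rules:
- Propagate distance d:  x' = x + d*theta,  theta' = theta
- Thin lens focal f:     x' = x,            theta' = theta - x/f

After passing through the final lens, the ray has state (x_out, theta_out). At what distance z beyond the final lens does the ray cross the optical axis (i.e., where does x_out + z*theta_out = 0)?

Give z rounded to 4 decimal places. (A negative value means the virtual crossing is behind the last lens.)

Answer: 13.8793

Derivation:
Initial: x=3.0000 theta=0.0000
After 1 (propagate distance d=7): x=3.0000 theta=0.0000
After 2 (thin lens f=48): x=3.0000 theta=-0.0625
After 3 (propagate distance d=13): x=2.1875 theta=-0.0625
After 4 (thin lens f=23): x=2.1875 theta=-29/184 (≈-0.1576)
z_focus = -x_out/theta_out = -(2.1875)/(-29/184) = 805/58 ≈ 13.8793
Rounded to 4 decimal places: z = 13.8793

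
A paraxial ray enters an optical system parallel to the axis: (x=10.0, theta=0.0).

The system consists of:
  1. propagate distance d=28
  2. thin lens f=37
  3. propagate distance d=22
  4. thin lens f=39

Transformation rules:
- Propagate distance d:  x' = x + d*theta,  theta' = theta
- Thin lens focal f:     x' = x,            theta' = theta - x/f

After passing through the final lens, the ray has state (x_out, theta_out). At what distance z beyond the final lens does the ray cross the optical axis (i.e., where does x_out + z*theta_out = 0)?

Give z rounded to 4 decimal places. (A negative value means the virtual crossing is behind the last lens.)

Initial: x=10.0000 theta=0.0000
After 1 (propagate distance d=28): x=10.0000 theta=0.0000
After 2 (thin lens f=37): x=10.0000 theta=-10/37 (≈-0.2703)
After 3 (propagate distance d=22): x=150/37 (≈4.0541) theta=-10/37 (≈-0.2703)
After 4 (thin lens f=39): x=150/37 (≈4.0541) theta=-180/481 (≈-0.3742)
z_focus = -x_out/theta_out = -(150/37)/(-180/481) = 65/6 ≈ 10.8333
Rounded to 4 decimal places: z = 10.8333

Answer: 10.8333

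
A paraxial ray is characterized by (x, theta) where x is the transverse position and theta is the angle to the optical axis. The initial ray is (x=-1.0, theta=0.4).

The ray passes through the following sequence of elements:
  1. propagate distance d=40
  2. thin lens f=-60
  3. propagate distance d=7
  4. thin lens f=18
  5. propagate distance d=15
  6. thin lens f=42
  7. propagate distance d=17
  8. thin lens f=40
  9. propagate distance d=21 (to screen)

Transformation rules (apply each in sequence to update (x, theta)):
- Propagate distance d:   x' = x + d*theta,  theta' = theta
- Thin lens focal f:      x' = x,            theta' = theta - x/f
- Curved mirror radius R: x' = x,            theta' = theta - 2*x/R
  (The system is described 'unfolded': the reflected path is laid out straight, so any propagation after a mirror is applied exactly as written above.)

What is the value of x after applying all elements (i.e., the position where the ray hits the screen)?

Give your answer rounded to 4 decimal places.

Answer: -15.5061

Derivation:
Initial: x=-1.0000 theta=0.4000
After 1 (propagate distance d=40): x=15.0000 theta=0.4000
After 2 (thin lens f=-60): x=15.0000 theta=0.6500
After 3 (propagate distance d=7): x=19.5500 theta=0.6500
After 4 (thin lens f=18): x=19.5500 theta=-157/360 (≈-0.4361)
After 5 (propagate distance d=15): x=1561/120 (≈13.0083) theta=-157/360 (≈-0.4361)
After 6 (thin lens f=42): x=1561/120 (≈13.0083) theta=-179/240 (≈-0.7458)
After 7 (propagate distance d=17): x=79/240 (≈0.3292) theta=-179/240 (≈-0.7458)
After 8 (thin lens f=40): x=79/240 (≈0.3292) theta=-2413/3200 (≈-0.7541)
After 9 (propagate distance d=21 (to screen)): x=-148859/9600 (≈-15.5061) theta=-2413/3200 (≈-0.7541)
Rounded to 4 decimal places: x = -15.5061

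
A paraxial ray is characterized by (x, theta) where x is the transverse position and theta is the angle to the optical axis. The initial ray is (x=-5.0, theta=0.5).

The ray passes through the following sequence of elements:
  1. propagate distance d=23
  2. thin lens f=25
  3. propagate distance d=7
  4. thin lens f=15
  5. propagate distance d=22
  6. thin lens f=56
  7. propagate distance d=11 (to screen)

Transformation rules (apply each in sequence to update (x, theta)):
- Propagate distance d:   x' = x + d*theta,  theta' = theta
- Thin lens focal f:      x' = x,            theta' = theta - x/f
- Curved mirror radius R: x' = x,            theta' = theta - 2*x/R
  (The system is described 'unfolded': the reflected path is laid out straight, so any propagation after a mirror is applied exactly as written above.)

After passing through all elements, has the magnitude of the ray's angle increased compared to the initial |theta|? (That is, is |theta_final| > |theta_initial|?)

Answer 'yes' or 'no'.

Initial: x=-5.0000 theta=0.5000
After 1 (propagate distance d=23): x=6.5000 theta=0.5000
After 2 (thin lens f=25): x=6.5000 theta=0.2400
After 3 (propagate distance d=7): x=8.1800 theta=0.2400
After 4 (thin lens f=15): x=8.1800 theta=-229/750 (≈-0.3053)
After 5 (propagate distance d=22): x=1097/750 (≈1.4627) theta=-229/750 (≈-0.3053)
After 6 (thin lens f=56): x=1097/750 (≈1.4627) theta=-13921/42000 (≈-0.3315)
After 7 (propagate distance d=11 (to screen)): x=-91699/42000 (≈-2.1833) theta=-13921/42000 (≈-0.3315)
|theta_initial|=0.5000 |theta_final|=13921/42000 (≈0.3315) -> not increased

Answer: no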